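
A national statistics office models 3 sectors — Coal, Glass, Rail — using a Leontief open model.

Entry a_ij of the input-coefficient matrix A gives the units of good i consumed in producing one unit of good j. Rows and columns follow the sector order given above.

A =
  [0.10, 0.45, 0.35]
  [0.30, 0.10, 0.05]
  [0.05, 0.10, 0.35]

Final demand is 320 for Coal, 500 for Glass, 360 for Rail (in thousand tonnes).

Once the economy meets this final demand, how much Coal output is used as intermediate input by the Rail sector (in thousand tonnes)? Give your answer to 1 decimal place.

z_13 = 278.1

I − A =
  [   0.90    -0.45    -0.35]
  [  -0.30     0.90    -0.05]
  [  -0.05    -0.10     0.65]
Cofactors of I−A, C_ij = (−1)^(i+j)·(minor ij) (rows/columns in the sector order above):
  C_11 = (0.90)(0.65) − (-0.05)(-0.10) = 0.5800
  C_12 = −[(-0.30)(0.65) − (-0.05)(-0.05)] = 0.1975
  C_13 = (-0.30)(-0.10) − (0.90)(-0.05) = 0.0750
  C_21 = −[(-0.45)(0.65) − (-0.35)(-0.10)] = 0.3275
  C_22 = (0.90)(0.65) − (-0.35)(-0.05) = 0.5675
  C_23 = −[(0.90)(-0.10) − (-0.45)(-0.05)] = 0.1125
  C_31 = (-0.45)(-0.05) − (-0.35)(0.90) = 0.3375
  C_32 = −[(0.90)(-0.05) − (-0.35)(-0.30)] = 0.1500
  C_33 = (0.90)(0.90) − (-0.45)(-0.30) = 0.6750
det(I−A) = Σ_j (I−A)_1j·C_1j = (0.90)(0.5800) + (-0.45)(0.1975) + (-0.35)(0.0750) = 0.406875
adj(I−A) = Cᵀ =
  [ 0.5800   0.3275   0.3375]
  [ 0.1975   0.5675   0.1500]
  [ 0.0750   0.1125   0.6750]
(I − A)⁻¹ = adj(I−A) / det(I−A) ≈
  [   1.4255     0.8049     0.8295]
  [   0.4854     1.3948     0.3687]
  [   0.1843     0.2765     1.6590]
First solve x = (I − A)⁻¹ d = adj(I−A)·d / det(I−A); in particular x_3 = (0.0750·320 + 0.1125·500 + 0.6750·360) / 0.406875 = 323.25 / 0.406875 ≈ 794.470.
Intermediate flow from 1 to 3: z_13 = a_13 · x_3 = 0.35 × 323.25 / 0.406875 = 113.1375 / 0.406875 ≈ 278.1.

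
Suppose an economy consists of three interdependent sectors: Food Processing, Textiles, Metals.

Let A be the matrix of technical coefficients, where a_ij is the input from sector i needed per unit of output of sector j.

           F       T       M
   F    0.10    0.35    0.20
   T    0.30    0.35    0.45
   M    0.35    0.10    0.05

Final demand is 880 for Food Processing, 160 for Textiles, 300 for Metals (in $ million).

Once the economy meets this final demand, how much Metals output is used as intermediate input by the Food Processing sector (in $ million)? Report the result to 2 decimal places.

z_MF = 732.52

I − A =
  [   0.90    -0.35    -0.20]
  [  -0.30     0.65    -0.45]
  [  -0.35    -0.10     0.95]
Cofactors of I−A, C_ij = (−1)^(i+j)·(minor ij) (rows/columns in the sector order above):
  C_11 = (0.65)(0.95) − (-0.45)(-0.10) = 0.5725
  C_12 = −[(-0.30)(0.95) − (-0.45)(-0.35)] = 0.4425
  C_13 = (-0.30)(-0.10) − (0.65)(-0.35) = 0.2575
  C_21 = −[(-0.35)(0.95) − (-0.20)(-0.10)] = 0.3525
  C_22 = (0.90)(0.95) − (-0.20)(-0.35) = 0.7850
  C_23 = −[(0.90)(-0.10) − (-0.35)(-0.35)] = 0.2125
  C_31 = (-0.35)(-0.45) − (-0.20)(0.65) = 0.2875
  C_32 = −[(0.90)(-0.45) − (-0.20)(-0.30)] = 0.4650
  C_33 = (0.90)(0.65) − (-0.35)(-0.30) = 0.4800
det(I−A) = Σ_j (I−A)_1j·C_1j = (0.90)(0.5725) + (-0.35)(0.4425) + (-0.20)(0.2575) = 0.308875
adj(I−A) = Cᵀ =
  [ 0.5725   0.3525   0.2875]
  [ 0.4425   0.7850   0.4650]
  [ 0.2575   0.2125   0.4800]
(I − A)⁻¹ = adj(I−A) / det(I−A) ≈
  [   1.8535     1.1412     0.9308]
  [   1.4326     2.5415     1.5055]
  [   0.8337     0.6880     1.5540]
First solve x = (I − A)⁻¹ d = adj(I−A)·d / det(I−A); in particular x_F = (0.5725·880 + 0.3525·160 + 0.2875·300) / 0.308875 = 646.45 / 0.308875 ≈ 2092.9178.
Intermediate flow from M to F: z_MF = a_MF · x_F = 0.35 × 646.45 / 0.308875 = 226.2575 / 0.308875 ≈ 732.52.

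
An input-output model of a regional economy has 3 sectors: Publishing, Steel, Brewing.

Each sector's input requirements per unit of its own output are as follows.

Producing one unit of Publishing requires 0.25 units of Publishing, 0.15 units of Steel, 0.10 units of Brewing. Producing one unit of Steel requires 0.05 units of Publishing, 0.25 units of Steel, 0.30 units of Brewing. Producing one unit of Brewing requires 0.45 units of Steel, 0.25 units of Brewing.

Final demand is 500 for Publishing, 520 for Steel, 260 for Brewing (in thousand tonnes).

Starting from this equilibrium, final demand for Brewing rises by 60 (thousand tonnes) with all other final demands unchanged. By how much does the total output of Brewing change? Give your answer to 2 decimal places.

Δx_3 = 106.47

I − A =
  [   0.75    -0.05     0.00]
  [  -0.15     0.75    -0.45]
  [  -0.10    -0.30     0.75]
Cofactors of I−A, C_ij = (−1)^(i+j)·(minor ij) (rows/columns in the sector order above):
  C_11 = (0.75)(0.75) − (-0.45)(-0.30) = 0.4275
  C_12 = −[(-0.15)(0.75) − (-0.45)(-0.10)] = 0.1575
  C_13 = (-0.15)(-0.30) − (0.75)(-0.10) = 0.1200
  C_21 = −[(-0.05)(0.75) − (0.00)(-0.30)] = 0.0375
  C_22 = (0.75)(0.75) − (0.00)(-0.10) = 0.5625
  C_23 = −[(0.75)(-0.30) − (-0.05)(-0.10)] = 0.2300
  C_31 = (-0.05)(-0.45) − (0.00)(0.75) = 0.0225
  C_32 = −[(0.75)(-0.45) − (0.00)(-0.15)] = 0.3375
  C_33 = (0.75)(0.75) − (-0.05)(-0.15) = 0.5550
det(I−A) = Σ_j (I−A)_1j·C_1j = (0.75)(0.4275) + (-0.05)(0.1575) + (0.00)(0.1200) = 0.31275
adj(I−A) = Cᵀ =
  [ 0.4275   0.0375   0.0225]
  [ 0.1575   0.5625   0.3375]
  [ 0.1200   0.2300   0.5550]
(I − A)⁻¹ = adj(I−A) / det(I−A) ≈
  [   1.3669     0.1199     0.0719]
  [   0.5036     1.7986     1.0791]
  [   0.3837     0.7354     1.7746]
Δx = (I − A)⁻¹ Δd with Δd having +60 in the Brewing component and 0 elsewhere.
So Δx_3 = L_33 · (+60), where L_33 = adj(I−A)_33 / det(I−A) = 0.5550 / 0.31275.
Δx_3 = 0.5550 × (+60) / 0.31275 = 33.30 / 0.31275 ≈ 106.47.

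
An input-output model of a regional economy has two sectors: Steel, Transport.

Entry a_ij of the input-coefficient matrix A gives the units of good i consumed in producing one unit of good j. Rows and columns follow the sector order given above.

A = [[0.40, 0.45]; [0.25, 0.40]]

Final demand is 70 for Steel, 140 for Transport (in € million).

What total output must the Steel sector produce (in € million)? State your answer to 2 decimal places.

x_1 = 424.24

I − A =
  [   0.60    -0.45]
  [  -0.25     0.60]
det(I−A) = (0.60)(0.60) − (-0.45)(-0.25) = 0.2475
adj(I−A) = [[0.60, 0.45], [0.25, 0.60]]
(I − A)⁻¹ = adj(I−A) / det(I−A) ≈
  [   2.4242     1.8182]
  [   1.0101     2.4242]
x = (I − A)⁻¹ d = adj(I−A)·d / det(I−A), with det(I−A) = 0.2475:
  x_1 = (0.60·70 + 0.45·140) / 0.2475 = 105.00 / 0.2475 ≈ 424.24
  x_2 = (0.25·70 + 0.60·140) / 0.2475 = 101.50 / 0.2475 ≈ 410.10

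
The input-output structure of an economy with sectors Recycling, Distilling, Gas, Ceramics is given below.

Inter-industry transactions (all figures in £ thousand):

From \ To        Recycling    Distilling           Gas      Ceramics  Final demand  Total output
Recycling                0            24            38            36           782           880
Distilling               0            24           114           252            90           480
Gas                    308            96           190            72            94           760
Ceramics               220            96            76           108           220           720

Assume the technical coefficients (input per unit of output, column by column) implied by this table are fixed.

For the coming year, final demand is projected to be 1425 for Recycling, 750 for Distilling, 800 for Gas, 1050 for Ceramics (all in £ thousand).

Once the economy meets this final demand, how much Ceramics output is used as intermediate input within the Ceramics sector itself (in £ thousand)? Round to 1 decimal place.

z_CC = 393.2

Technical coefficients a_ij = z_ij / X_j:
  a_RR = 0/880 = 0.00, a_DR = 0/880 = 0.00, a_GR = 308/880 = 0.35, a_CR = 220/880 = 0.25
  a_RD = 24/480 = 0.05, a_DD = 24/480 = 0.05, a_GD = 96/480 = 0.20, a_CD = 96/480 = 0.20
  a_RG = 38/760 = 0.05, a_DG = 114/760 = 0.15, a_GG = 190/760 = 0.25, a_CG = 76/760 = 0.10
  a_RC = 36/720 = 0.05, a_DC = 252/720 = 0.35, a_GC = 72/720 = 0.10, a_CC = 108/720 = 0.15
I − A =
  [   1.00    -0.05    -0.05    -0.05]
  [   0.00     0.95    -0.15    -0.35]
  [  -0.35    -0.20     0.75    -0.10]
  [  -0.25    -0.20    -0.10     0.85]
Compute the cofactors C_ij = (−1)^(i+j)·(3×3 minor ij) of I−A; the adjugate is their transpose:
adj(I−A) = Cᵀ =
  [ 0.508125   0.049375   0.051250   0.056250]
  [ 0.126250   0.600250   0.165000   0.274000]
  [ 0.299375   0.207125   0.721250   0.187750]
  [ 0.214375   0.180125   0.138750   0.663250]
det(I−A) = Σ_j (I−A)_1j·C_1j = (1.00)(0.508125) + (-0.05)(0.126250) + (-0.05)(0.299375) + (-0.05)(0.214375) = 0.476125
(I − A)⁻¹ = adj(I−A) / det(I−A) ≈
  [   1.0672     0.1037     0.1076     0.1181]
  [   0.2652     1.2607     0.3465     0.5755]
  [   0.6288     0.4350     1.5148     0.3943]
  [   0.4502     0.3783     0.2914     1.3930]
First solve x = (I − A)⁻¹ d = adj(I−A)·d / det(I−A); in particular x_C = (0.214375·1425 + 0.180125·750 + 0.138750·800 + 0.663250·1050) / 0.476125 = 1247.990625 / 0.476125 ≈ 2621.141.
Intermediate flow from C to C: z_CC = a_CC · x_C = 0.15 × 1247.990625 / 0.476125 = 187.19859375 / 0.476125 ≈ 393.2.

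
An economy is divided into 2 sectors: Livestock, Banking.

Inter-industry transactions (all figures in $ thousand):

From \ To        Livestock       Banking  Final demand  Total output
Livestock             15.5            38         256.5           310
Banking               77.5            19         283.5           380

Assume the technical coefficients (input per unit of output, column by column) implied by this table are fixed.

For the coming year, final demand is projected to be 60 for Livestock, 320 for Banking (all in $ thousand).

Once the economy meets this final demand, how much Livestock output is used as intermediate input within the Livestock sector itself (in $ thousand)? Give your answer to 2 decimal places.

Technical coefficients a_ij = z_ij / X_j:
  a_LL = 15.5/310 = 0.05, a_BL = 77.5/310 = 0.25
  a_LB = 38/380 = 0.10, a_BB = 19/380 = 0.05
I − A =
  [   0.95    -0.10]
  [  -0.25     0.95]
det(I−A) = (0.95)(0.95) − (-0.10)(-0.25) = 0.8775
adj(I−A) = [[0.95, 0.10], [0.25, 0.95]]
(I − A)⁻¹ = adj(I−A) / det(I−A) ≈
  [   1.0826     0.1140]
  [   0.2849     1.0826]
First solve x = (I − A)⁻¹ d = adj(I−A)·d / det(I−A); in particular x_L = (0.95·60 + 0.10·320) / 0.8775 = 89.00 / 0.8775 ≈ 101.4245.
Intermediate flow from L to L: z_LL = a_LL · x_L = 0.05 × 89.00 / 0.8775 = 4.45 / 0.8775 ≈ 5.07.

z_LL = 5.07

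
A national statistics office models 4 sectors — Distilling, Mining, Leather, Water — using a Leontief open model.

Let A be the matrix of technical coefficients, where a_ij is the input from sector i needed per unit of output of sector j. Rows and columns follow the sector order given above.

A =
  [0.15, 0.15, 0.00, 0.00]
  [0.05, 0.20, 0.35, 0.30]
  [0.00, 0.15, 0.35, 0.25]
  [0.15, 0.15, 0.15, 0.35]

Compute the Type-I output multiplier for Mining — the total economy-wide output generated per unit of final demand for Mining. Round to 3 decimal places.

m_M = 3.421

I − A =
  [   0.85    -0.15     0.00     0.00]
  [  -0.05     0.80    -0.35    -0.30]
  [   0.00    -0.15     0.65    -0.25]
  [  -0.15    -0.15    -0.15     0.65]
Compute the cofactors C_ij = (−1)^(i+j)·(3×3 minor ij) of I−A; the adjugate is their transpose:
adj(I−A) = Cᵀ =
  [ 0.224750   0.057750   0.040875   0.042375]
  [ 0.061625   0.327250   0.231625   0.240125]
  [ 0.043500   0.120375   0.392125   0.206375]
  [ 0.076125   0.116625   0.153375   0.392500]
det(I−A) = Σ_j (I−A)_1j·C_1j = (0.85)(0.224750) + (-0.15)(0.061625) + (0.00)(0.043500) + (0.00)(0.076125) = 0.18179375
(I − A)⁻¹ = adj(I−A) / det(I−A) ≈
  [   1.2363     0.3177     0.2248     0.2331]
  [   0.3390     1.8001     1.2741     1.3209]
  [   0.2393     0.6622     2.1570     1.1352]
  [   0.4187     0.6415     0.8437     2.1590]
The output multiplier for sector j is the column-j sum of the Leontief inverse (I − A)⁻¹ = adj(I−A) / det(I−A).
Column M of adj(I−A): (0.057750, 0.327250, 0.120375, 0.116625); det(I−A) = 0.18179375.
m_M = (0.057750 + 0.327250 + 0.120375 + 0.116625) / 0.18179375 = 0.622 / 0.18179375 ≈ 3.421.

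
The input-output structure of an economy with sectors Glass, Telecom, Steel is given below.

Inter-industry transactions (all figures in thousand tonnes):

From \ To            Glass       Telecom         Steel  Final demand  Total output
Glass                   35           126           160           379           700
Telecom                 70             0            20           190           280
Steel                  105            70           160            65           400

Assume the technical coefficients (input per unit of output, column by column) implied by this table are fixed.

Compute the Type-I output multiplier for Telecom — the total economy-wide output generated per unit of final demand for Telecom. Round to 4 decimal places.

Technical coefficients a_ij = z_ij / X_j:
  a_GG = 35/700 = 0.05, a_TG = 70/700 = 0.10, a_SG = 105/700 = 0.15
  a_GT = 126/280 = 0.45, a_TT = 0/280 = 0.00, a_ST = 70/280 = 0.25
  a_GS = 160/400 = 0.40, a_TS = 20/400 = 0.05, a_SS = 160/400 = 0.40
I − A =
  [   0.95    -0.45    -0.40]
  [  -0.10     1.00    -0.05]
  [  -0.15    -0.25     0.60]
Cofactors of I−A, C_ij = (−1)^(i+j)·(minor ij) (rows/columns in the sector order above):
  C_11 = (1.00)(0.60) − (-0.05)(-0.25) = 0.5875
  C_12 = −[(-0.10)(0.60) − (-0.05)(-0.15)] = 0.0675
  C_13 = (-0.10)(-0.25) − (1.00)(-0.15) = 0.1750
  C_21 = −[(-0.45)(0.60) − (-0.40)(-0.25)] = 0.3700
  C_22 = (0.95)(0.60) − (-0.40)(-0.15) = 0.5100
  C_23 = −[(0.95)(-0.25) − (-0.45)(-0.15)] = 0.3050
  C_31 = (-0.45)(-0.05) − (-0.40)(1.00) = 0.4225
  C_32 = −[(0.95)(-0.05) − (-0.40)(-0.10)] = 0.0875
  C_33 = (0.95)(1.00) − (-0.45)(-0.10) = 0.9050
det(I−A) = Σ_j (I−A)_1j·C_1j = (0.95)(0.5875) + (-0.45)(0.0675) + (-0.40)(0.1750) = 0.45775
adj(I−A) = Cᵀ =
  [ 0.5875   0.3700   0.4225]
  [ 0.0675   0.5100   0.0875]
  [ 0.1750   0.3050   0.9050]
(I − A)⁻¹ = adj(I−A) / det(I−A) ≈
  [   1.28345     0.80830     0.92299]
  [   0.14746     1.11415     0.19115]
  [   0.38230     0.66630     1.97706]
The output multiplier for sector j is the column-j sum of the Leontief inverse (I − A)⁻¹ = adj(I−A) / det(I−A).
Column T of adj(I−A): (0.3700, 0.5100, 0.3050); det(I−A) = 0.45775.
m_T = (0.3700 + 0.5100 + 0.3050) / 0.45775 = 1.185 / 0.45775 ≈ 2.5887.

m_T = 2.5887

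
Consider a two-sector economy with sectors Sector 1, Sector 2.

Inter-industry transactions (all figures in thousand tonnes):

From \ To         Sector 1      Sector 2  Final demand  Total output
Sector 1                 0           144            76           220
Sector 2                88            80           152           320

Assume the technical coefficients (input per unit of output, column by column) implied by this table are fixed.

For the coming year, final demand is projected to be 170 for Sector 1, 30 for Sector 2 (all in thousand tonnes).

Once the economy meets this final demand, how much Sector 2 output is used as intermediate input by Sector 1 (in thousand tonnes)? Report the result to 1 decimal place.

z_21 = 98.9

Technical coefficients a_ij = z_ij / X_j:
  a_11 = 0/220 = 0.00, a_21 = 88/220 = 0.40
  a_12 = 144/320 = 0.45, a_22 = 80/320 = 0.25
I − A =
  [   1.00    -0.45]
  [  -0.40     0.75]
det(I−A) = (1.00)(0.75) − (-0.45)(-0.40) = 0.5700
adj(I−A) = [[0.75, 0.45], [0.40, 1.00]]
(I − A)⁻¹ = adj(I−A) / det(I−A) ≈
  [   1.3158     0.7895]
  [   0.7018     1.7544]
First solve x = (I − A)⁻¹ d = adj(I−A)·d / det(I−A); in particular x_1 = (0.75·170 + 0.45·30) / 0.5700 = 141.00 / 0.5700 ≈ 247.368.
Intermediate flow from 2 to 1: z_21 = a_21 · x_1 = 0.40 × 141.00 / 0.5700 = 56.40 / 0.5700 ≈ 98.9.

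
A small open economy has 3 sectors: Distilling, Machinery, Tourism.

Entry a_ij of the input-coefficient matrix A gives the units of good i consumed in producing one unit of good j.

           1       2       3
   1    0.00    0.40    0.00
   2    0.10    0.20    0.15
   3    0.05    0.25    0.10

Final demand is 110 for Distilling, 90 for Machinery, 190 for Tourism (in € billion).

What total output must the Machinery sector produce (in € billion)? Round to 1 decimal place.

I − A =
  [   1.00    -0.40     0.00]
  [  -0.10     0.80    -0.15]
  [  -0.05    -0.25     0.90]
Cofactors of I−A, C_ij = (−1)^(i+j)·(minor ij) (rows/columns in the sector order above):
  C_11 = (0.80)(0.90) − (-0.15)(-0.25) = 0.6825
  C_12 = −[(-0.10)(0.90) − (-0.15)(-0.05)] = 0.0975
  C_13 = (-0.10)(-0.25) − (0.80)(-0.05) = 0.0650
  C_21 = −[(-0.40)(0.90) − (0.00)(-0.25)] = 0.3600
  C_22 = (1.00)(0.90) − (0.00)(-0.05) = 0.9000
  C_23 = −[(1.00)(-0.25) − (-0.40)(-0.05)] = 0.2700
  C_31 = (-0.40)(-0.15) − (0.00)(0.80) = 0.0600
  C_32 = −[(1.00)(-0.15) − (0.00)(-0.10)] = 0.1500
  C_33 = (1.00)(0.80) − (-0.40)(-0.10) = 0.7600
det(I−A) = Σ_j (I−A)_1j·C_1j = (1.00)(0.6825) + (-0.40)(0.0975) + (0.00)(0.0650) = 0.6435
adj(I−A) = Cᵀ =
  [ 0.6825   0.3600   0.0600]
  [ 0.0975   0.9000   0.1500]
  [ 0.0650   0.2700   0.7600]
(I − A)⁻¹ = adj(I−A) / det(I−A) ≈
  [   1.0606     0.5594     0.0932]
  [   0.1515     1.3986     0.2331]
  [   0.1010     0.4196     1.1810]
x = (I − A)⁻¹ d = adj(I−A)·d / det(I−A), with det(I−A) = 0.6435:
  x_1 = (0.6825·110 + 0.3600·90 + 0.0600·190) / 0.6435 = 118.875 / 0.6435 ≈ 184.7
  x_2 = (0.0975·110 + 0.9000·90 + 0.1500·190) / 0.6435 = 120.225 / 0.6435 ≈ 186.8
  x_3 = (0.0650·110 + 0.2700·90 + 0.7600·190) / 0.6435 = 175.85 / 0.6435 ≈ 273.3

x_2 = 186.8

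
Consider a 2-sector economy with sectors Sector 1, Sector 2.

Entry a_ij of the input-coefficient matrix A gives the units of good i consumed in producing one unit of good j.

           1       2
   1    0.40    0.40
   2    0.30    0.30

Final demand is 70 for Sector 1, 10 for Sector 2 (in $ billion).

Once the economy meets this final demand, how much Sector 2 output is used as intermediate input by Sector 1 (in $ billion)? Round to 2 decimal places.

I − A =
  [   0.60    -0.40]
  [  -0.30     0.70]
det(I−A) = (0.60)(0.70) − (-0.40)(-0.30) = 0.3000
adj(I−A) = [[0.70, 0.40], [0.30, 0.60]]
(I − A)⁻¹ = adj(I−A) / det(I−A) ≈
  [   2.3333     1.3333]
  [   1.0000     2.0000]
First solve x = (I − A)⁻¹ d = adj(I−A)·d / det(I−A); in particular x_1 = (0.70·70 + 0.40·10) / 0.3000 = 53.00 / 0.3000 ≈ 176.6667.
Intermediate flow from 2 to 1: z_21 = a_21 · x_1 = 0.30 × 53.00 / 0.3000 = 15.90 / 0.3000 = 53.00.

z_21 = 53.00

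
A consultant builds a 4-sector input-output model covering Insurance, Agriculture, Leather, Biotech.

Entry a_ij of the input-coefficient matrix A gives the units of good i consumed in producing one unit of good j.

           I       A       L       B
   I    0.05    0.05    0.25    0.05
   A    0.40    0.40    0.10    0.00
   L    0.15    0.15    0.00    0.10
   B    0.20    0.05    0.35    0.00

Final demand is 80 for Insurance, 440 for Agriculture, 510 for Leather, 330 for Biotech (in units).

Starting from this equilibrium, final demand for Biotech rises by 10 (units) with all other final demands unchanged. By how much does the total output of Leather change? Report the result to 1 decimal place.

I − A =
  [   0.95    -0.05    -0.25    -0.05]
  [  -0.40     0.60    -0.10     0.00]
  [  -0.15    -0.15     1.00    -0.10]
  [  -0.20    -0.05    -0.35     1.00]
Compute the cofactors C_ij = (−1)^(i+j)·(3×3 minor ij) of I−A; the adjugate is their transpose:
adj(I−A) = Cᵀ =
  [ 0.563500   0.092125   0.165750   0.044750]
  [ 0.403000   0.861625   0.201000   0.040250]
  [ 0.164000   0.154625   0.543000   0.062500]
  [ 0.190250   0.115625   0.233250   0.497500]
det(I−A) = Σ_j (I−A)_1j·C_1j = (0.95)(0.563500) + (-0.05)(0.403000) + (-0.25)(0.164000) + (-0.05)(0.190250) = 0.4646625
(I − A)⁻¹ = adj(I−A) / det(I−A) ≈
  [   1.2127     0.1983     0.3567     0.0963]
  [   0.8673     1.8543     0.4326     0.0866]
  [   0.3529     0.3328     1.1686     0.1345]
  [   0.4094     0.2488     0.5020     1.0707]
Δx = (I − A)⁻¹ Δd with Δd having +10 in the Biotech component and 0 elsewhere.
So Δx_L = L_LB · (+10), where L_LB = adj(I−A)_LB / det(I−A) = 0.062500 / 0.4646625.
Δx_L = 0.062500 × (+10) / 0.4646625 = 0.625 / 0.4646625 ≈ 1.3.

Δx_L = 1.3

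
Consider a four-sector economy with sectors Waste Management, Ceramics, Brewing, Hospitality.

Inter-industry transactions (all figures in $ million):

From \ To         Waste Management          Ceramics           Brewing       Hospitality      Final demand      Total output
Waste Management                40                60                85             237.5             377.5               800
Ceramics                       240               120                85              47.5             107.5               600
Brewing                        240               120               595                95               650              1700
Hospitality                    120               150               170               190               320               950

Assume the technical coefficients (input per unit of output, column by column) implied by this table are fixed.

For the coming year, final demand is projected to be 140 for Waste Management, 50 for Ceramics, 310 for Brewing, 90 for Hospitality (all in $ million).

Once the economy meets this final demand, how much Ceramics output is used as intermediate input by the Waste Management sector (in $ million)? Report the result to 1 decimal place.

Technical coefficients a_ij = z_ij / X_j:
  a_11 = 40/800 = 0.05, a_21 = 240/800 = 0.30, a_31 = 240/800 = 0.30, a_41 = 120/800 = 0.15
  a_12 = 60/600 = 0.10, a_22 = 120/600 = 0.20, a_32 = 120/600 = 0.20, a_42 = 150/600 = 0.25
  a_13 = 85/1700 = 0.05, a_23 = 85/1700 = 0.05, a_33 = 595/1700 = 0.35, a_43 = 170/1700 = 0.10
  a_14 = 237.5/950 = 0.25, a_24 = 47.5/950 = 0.05, a_34 = 95/950 = 0.10, a_44 = 190/950 = 0.20
I − A =
  [   0.95    -0.10    -0.05    -0.25]
  [  -0.30     0.80    -0.05    -0.05]
  [  -0.30    -0.20     0.65    -0.10]
  [  -0.15    -0.25    -0.10     0.80]
Compute the cofactors C_ij = (−1)^(i+j)·(3×3 minor ij) of I−A; the adjugate is their transpose:
adj(I−A) = Cᵀ =
  [ 0.389625   0.105875   0.059000   0.135750]
  [ 0.172125   0.439875   0.060750   0.088875]
  [ 0.257250   0.212500   0.522625   0.159000]
  [ 0.159000   0.183875   0.095375   0.448500]
det(I−A) = Σ_j (I−A)_1j·C_1j = (0.95)(0.389625) + (-0.10)(0.172125) + (-0.05)(0.257250) + (-0.25)(0.159000) = 0.30031875
(I − A)⁻¹ = adj(I−A) / det(I−A) ≈
  [   1.2974     0.3525     0.1965     0.4520]
  [   0.5731     1.4647     0.2023     0.2959]
  [   0.8566     0.7076     1.7402     0.5294]
  [   0.5294     0.6123     0.3176     1.4934]
First solve x = (I − A)⁻¹ d = adj(I−A)·d / det(I−A); in particular x_1 = (0.389625·140 + 0.105875·50 + 0.059000·310 + 0.135750·90) / 0.30031875 = 90.34875 / 0.30031875 ≈ 300.843.
Intermediate flow from 2 to 1: z_21 = a_21 · x_1 = 0.30 × 90.34875 / 0.30031875 = 27.104625 / 0.30031875 ≈ 90.3.

z_21 = 90.3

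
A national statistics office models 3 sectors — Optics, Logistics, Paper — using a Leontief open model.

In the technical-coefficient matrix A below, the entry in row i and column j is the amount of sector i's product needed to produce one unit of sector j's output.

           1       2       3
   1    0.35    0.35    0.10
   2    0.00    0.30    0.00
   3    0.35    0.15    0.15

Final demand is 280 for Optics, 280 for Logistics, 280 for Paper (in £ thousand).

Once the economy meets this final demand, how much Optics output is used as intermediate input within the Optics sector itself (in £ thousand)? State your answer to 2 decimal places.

z_11 = 264.44

I − A =
  [   0.65    -0.35    -0.10]
  [   0.00     0.70     0.00]
  [  -0.35    -0.15     0.85]
Cofactors of I−A, C_ij = (−1)^(i+j)·(minor ij) (rows/columns in the sector order above):
  C_11 = (0.70)(0.85) − (0.00)(-0.15) = 0.5950
  C_12 = −[(0.00)(0.85) − (0.00)(-0.35)] = 0.0000
  C_13 = (0.00)(-0.15) − (0.70)(-0.35) = 0.2450
  C_21 = −[(-0.35)(0.85) − (-0.10)(-0.15)] = 0.3125
  C_22 = (0.65)(0.85) − (-0.10)(-0.35) = 0.5175
  C_23 = −[(0.65)(-0.15) − (-0.35)(-0.35)] = 0.2200
  C_31 = (-0.35)(0.00) − (-0.10)(0.70) = 0.0700
  C_32 = −[(0.65)(0.00) − (-0.10)(0.00)] = 0.0000
  C_33 = (0.65)(0.70) − (-0.35)(0.00) = 0.4550
det(I−A) = Σ_j (I−A)_1j·C_1j = (0.65)(0.5950) + (-0.35)(0.0000) + (-0.10)(0.2450) = 0.36225
adj(I−A) = Cᵀ =
  [ 0.5950   0.3125   0.0700]
  [ 0.0000   0.5175   0.0000]
  [ 0.2450   0.2200   0.4550]
(I − A)⁻¹ = adj(I−A) / det(I−A) ≈
  [   1.6425     0.8627     0.1932]
  [   0.0000     1.4286     0.0000]
  [   0.6763     0.6073     1.2560]
First solve x = (I − A)⁻¹ d = adj(I−A)·d / det(I−A); in particular x_1 = (0.5950·280 + 0.3125·280 + 0.0700·280) / 0.36225 = 273.70 / 0.36225 ≈ 755.5556.
Intermediate flow from 1 to 1: z_11 = a_11 · x_1 = 0.35 × 273.70 / 0.36225 = 95.795 / 0.36225 ≈ 264.44.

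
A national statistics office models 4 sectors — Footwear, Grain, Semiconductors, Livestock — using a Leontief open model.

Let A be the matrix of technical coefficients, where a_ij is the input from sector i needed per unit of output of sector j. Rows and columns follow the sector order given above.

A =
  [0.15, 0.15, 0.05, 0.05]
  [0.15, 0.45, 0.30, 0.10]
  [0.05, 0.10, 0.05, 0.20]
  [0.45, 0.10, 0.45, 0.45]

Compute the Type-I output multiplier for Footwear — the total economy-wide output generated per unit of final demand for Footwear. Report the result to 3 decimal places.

I − A =
  [   0.85    -0.15    -0.05    -0.05]
  [  -0.15     0.55    -0.30    -0.10]
  [  -0.05    -0.10     0.95    -0.20]
  [  -0.45    -0.10    -0.45     0.55]
Compute the cofactors C_ij = (−1)^(i+j)·(3×3 minor ij) of I−A; the adjugate is their transpose:
adj(I−A) = Cᵀ =
  [ 0.201375   0.075625   0.060000   0.053875]
  [ 0.145125   0.339250   0.181500   0.140875]
  [ 0.079875   0.079375   0.216375   0.100375]
  [ 0.256500   0.188500   0.259125   0.392875]
det(I−A) = Σ_j (I−A)_1j·C_1j = (0.85)(0.201375) + (-0.15)(0.145125) + (-0.05)(0.079875) + (-0.05)(0.256500) = 0.13258125
(I − A)⁻¹ = adj(I−A) / det(I−A) ≈
  [   1.5189     0.5704     0.4526     0.4064]
  [   1.0946     2.5588     1.3690     1.0626]
  [   0.6025     0.5987     1.6320     0.7571]
  [   1.9347     1.4218     1.9545     2.9633]
The output multiplier for sector j is the column-j sum of the Leontief inverse (I − A)⁻¹ = adj(I−A) / det(I−A).
Column F of adj(I−A): (0.201375, 0.145125, 0.079875, 0.256500); det(I−A) = 0.13258125.
m_F = (0.201375 + 0.145125 + 0.079875 + 0.256500) / 0.13258125 = 0.682875 / 0.13258125 ≈ 5.151.

m_F = 5.151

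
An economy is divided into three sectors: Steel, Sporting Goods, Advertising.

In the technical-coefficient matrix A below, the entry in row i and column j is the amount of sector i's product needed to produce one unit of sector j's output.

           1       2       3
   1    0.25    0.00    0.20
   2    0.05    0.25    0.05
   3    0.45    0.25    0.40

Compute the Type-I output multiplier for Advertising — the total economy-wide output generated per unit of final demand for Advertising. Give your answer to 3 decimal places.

m_3 = 2.944

I − A =
  [   0.75     0.00    -0.20]
  [  -0.05     0.75    -0.05]
  [  -0.45    -0.25     0.60]
Cofactors of I−A, C_ij = (−1)^(i+j)·(minor ij) (rows/columns in the sector order above):
  C_11 = (0.75)(0.60) − (-0.05)(-0.25) = 0.4375
  C_12 = −[(-0.05)(0.60) − (-0.05)(-0.45)] = 0.0525
  C_13 = (-0.05)(-0.25) − (0.75)(-0.45) = 0.3500
  C_21 = −[(0.00)(0.60) − (-0.20)(-0.25)] = 0.0500
  C_22 = (0.75)(0.60) − (-0.20)(-0.45) = 0.3600
  C_23 = −[(0.75)(-0.25) − (0.00)(-0.45)] = 0.1875
  C_31 = (0.00)(-0.05) − (-0.20)(0.75) = 0.1500
  C_32 = −[(0.75)(-0.05) − (-0.20)(-0.05)] = 0.0475
  C_33 = (0.75)(0.75) − (0.00)(-0.05) = 0.5625
det(I−A) = Σ_j (I−A)_1j·C_1j = (0.75)(0.4375) + (0.00)(0.0525) + (-0.20)(0.3500) = 0.258125
adj(I−A) = Cᵀ =
  [ 0.4375   0.0500   0.1500]
  [ 0.0525   0.3600   0.0475]
  [ 0.3500   0.1875   0.5625]
(I − A)⁻¹ = adj(I−A) / det(I−A) ≈
  [   1.6949     0.1937     0.5811]
  [   0.2034     1.3947     0.1840]
  [   1.3559     0.7264     2.1792]
The output multiplier for sector j is the column-j sum of the Leontief inverse (I − A)⁻¹ = adj(I−A) / det(I−A).
Column 3 of adj(I−A): (0.1500, 0.0475, 0.5625); det(I−A) = 0.258125.
m_3 = (0.1500 + 0.0475 + 0.5625) / 0.258125 = 0.76 / 0.258125 ≈ 2.944.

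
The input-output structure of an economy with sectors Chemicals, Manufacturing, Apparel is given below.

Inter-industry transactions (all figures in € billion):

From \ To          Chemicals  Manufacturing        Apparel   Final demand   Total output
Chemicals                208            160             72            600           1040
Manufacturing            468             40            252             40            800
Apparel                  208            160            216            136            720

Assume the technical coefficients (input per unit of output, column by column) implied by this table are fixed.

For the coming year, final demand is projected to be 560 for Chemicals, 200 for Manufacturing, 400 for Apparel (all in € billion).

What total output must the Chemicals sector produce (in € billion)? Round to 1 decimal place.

Technical coefficients a_ij = z_ij / X_j:
  a_CC = 208/1040 = 0.20, a_MC = 468/1040 = 0.45, a_AC = 208/1040 = 0.20
  a_CM = 160/800 = 0.20, a_MM = 40/800 = 0.05, a_AM = 160/800 = 0.20
  a_CA = 72/720 = 0.10, a_MA = 252/720 = 0.35, a_AA = 216/720 = 0.30
I − A =
  [   0.80    -0.20    -0.10]
  [  -0.45     0.95    -0.35]
  [  -0.20    -0.20     0.70]
Cofactors of I−A, C_ij = (−1)^(i+j)·(minor ij) (rows/columns in the sector order above):
  C_11 = (0.95)(0.70) − (-0.35)(-0.20) = 0.5950
  C_12 = −[(-0.45)(0.70) − (-0.35)(-0.20)] = 0.3850
  C_13 = (-0.45)(-0.20) − (0.95)(-0.20) = 0.2800
  C_21 = −[(-0.20)(0.70) − (-0.10)(-0.20)] = 0.1600
  C_22 = (0.80)(0.70) − (-0.10)(-0.20) = 0.5400
  C_23 = −[(0.80)(-0.20) − (-0.20)(-0.20)] = 0.2000
  C_31 = (-0.20)(-0.35) − (-0.10)(0.95) = 0.1650
  C_32 = −[(0.80)(-0.35) − (-0.10)(-0.45)] = 0.3250
  C_33 = (0.80)(0.95) − (-0.20)(-0.45) = 0.6700
det(I−A) = Σ_j (I−A)_1j·C_1j = (0.80)(0.5950) + (-0.20)(0.3850) + (-0.10)(0.2800) = 0.3710
adj(I−A) = Cᵀ =
  [ 0.5950   0.1600   0.1650]
  [ 0.3850   0.5400   0.3250]
  [ 0.2800   0.2000   0.6700]
(I − A)⁻¹ = adj(I−A) / det(I−A) ≈
  [   1.6038     0.4313     0.4447]
  [   1.0377     1.4555     0.8760]
  [   0.7547     0.5391     1.8059]
x = (I − A)⁻¹ d = adj(I−A)·d / det(I−A), with det(I−A) = 0.3710:
  x_C = (0.5950·560 + 0.1600·200 + 0.1650·400) / 0.3710 = 431.20 / 0.3710 ≈ 1162.3
  x_M = (0.3850·560 + 0.5400·200 + 0.3250·400) / 0.3710 = 453.60 / 0.3710 ≈ 1222.6
  x_A = (0.2800·560 + 0.2000·200 + 0.6700·400) / 0.3710 = 464.80 / 0.3710 ≈ 1252.8

x_C = 1162.3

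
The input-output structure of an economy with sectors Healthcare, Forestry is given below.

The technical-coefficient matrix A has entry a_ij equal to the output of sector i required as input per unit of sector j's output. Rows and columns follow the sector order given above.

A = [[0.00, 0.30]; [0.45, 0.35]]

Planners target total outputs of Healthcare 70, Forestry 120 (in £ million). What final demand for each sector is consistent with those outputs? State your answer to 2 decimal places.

d_H = 34.00, d_F = 46.50

I − A =
  [   1.00    -0.30]
  [  -0.45     0.65]
d = (I − A) x:
  d_H = (+1.00)·70 + (-0.30)·120 = 34.00
  d_F = (-0.45)·70 + (+0.65)·120 = 46.50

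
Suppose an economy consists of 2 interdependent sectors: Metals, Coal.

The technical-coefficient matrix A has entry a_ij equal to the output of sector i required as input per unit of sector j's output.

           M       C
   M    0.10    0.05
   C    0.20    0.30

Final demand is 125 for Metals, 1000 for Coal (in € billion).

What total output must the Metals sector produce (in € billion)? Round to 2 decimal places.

x_M = 221.77

I − A =
  [   0.90    -0.05]
  [  -0.20     0.70]
det(I−A) = (0.90)(0.70) − (-0.05)(-0.20) = 0.6200
adj(I−A) = [[0.70, 0.05], [0.20, 0.90]]
(I − A)⁻¹ = adj(I−A) / det(I−A) ≈
  [   1.1290     0.0806]
  [   0.3226     1.4516]
x = (I − A)⁻¹ d = adj(I−A)·d / det(I−A), with det(I−A) = 0.6200:
  x_M = (0.70·125 + 0.05·1000) / 0.6200 = 137.50 / 0.6200 ≈ 221.77
  x_C = (0.20·125 + 0.90·1000) / 0.6200 = 925.00 / 0.6200 ≈ 1491.94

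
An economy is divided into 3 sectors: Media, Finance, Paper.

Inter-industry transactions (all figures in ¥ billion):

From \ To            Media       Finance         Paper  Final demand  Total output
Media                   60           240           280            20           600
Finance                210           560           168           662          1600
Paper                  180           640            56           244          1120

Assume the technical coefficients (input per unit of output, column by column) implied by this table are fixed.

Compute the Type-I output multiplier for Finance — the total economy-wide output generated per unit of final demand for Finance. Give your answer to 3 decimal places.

Technical coefficients a_ij = z_ij / X_j:
  a_11 = 60/600 = 0.10, a_21 = 210/600 = 0.35, a_31 = 180/600 = 0.30
  a_12 = 240/1600 = 0.15, a_22 = 560/1600 = 0.35, a_32 = 640/1600 = 0.40
  a_13 = 280/1120 = 0.25, a_23 = 168/1120 = 0.15, a_33 = 56/1120 = 0.05
I − A =
  [   0.90    -0.15    -0.25]
  [  -0.35     0.65    -0.15]
  [  -0.30    -0.40     0.95]
Cofactors of I−A, C_ij = (−1)^(i+j)·(minor ij) (rows/columns in the sector order above):
  C_11 = (0.65)(0.95) − (-0.15)(-0.40) = 0.5575
  C_12 = −[(-0.35)(0.95) − (-0.15)(-0.30)] = 0.3775
  C_13 = (-0.35)(-0.40) − (0.65)(-0.30) = 0.3350
  C_21 = −[(-0.15)(0.95) − (-0.25)(-0.40)] = 0.2425
  C_22 = (0.90)(0.95) − (-0.25)(-0.30) = 0.7800
  C_23 = −[(0.90)(-0.40) − (-0.15)(-0.30)] = 0.4050
  C_31 = (-0.15)(-0.15) − (-0.25)(0.65) = 0.1850
  C_32 = −[(0.90)(-0.15) − (-0.25)(-0.35)] = 0.2225
  C_33 = (0.90)(0.65) − (-0.15)(-0.35) = 0.5325
det(I−A) = Σ_j (I−A)_1j·C_1j = (0.90)(0.5575) + (-0.15)(0.3775) + (-0.25)(0.3350) = 0.361375
adj(I−A) = Cᵀ =
  [ 0.5575   0.2425   0.1850]
  [ 0.3775   0.7800   0.2225]
  [ 0.3350   0.4050   0.5325]
(I − A)⁻¹ = adj(I−A) / det(I−A) ≈
  [   1.5427     0.6710     0.5119]
  [   1.0446     2.1584     0.6157]
  [   0.9270     1.1207     1.4735]
The output multiplier for sector j is the column-j sum of the Leontief inverse (I − A)⁻¹ = adj(I−A) / det(I−A).
Column 2 of adj(I−A): (0.2425, 0.7800, 0.4050); det(I−A) = 0.361375.
m_2 = (0.2425 + 0.7800 + 0.4050) / 0.361375 = 1.4275 / 0.361375 ≈ 3.950.

m_2 = 3.950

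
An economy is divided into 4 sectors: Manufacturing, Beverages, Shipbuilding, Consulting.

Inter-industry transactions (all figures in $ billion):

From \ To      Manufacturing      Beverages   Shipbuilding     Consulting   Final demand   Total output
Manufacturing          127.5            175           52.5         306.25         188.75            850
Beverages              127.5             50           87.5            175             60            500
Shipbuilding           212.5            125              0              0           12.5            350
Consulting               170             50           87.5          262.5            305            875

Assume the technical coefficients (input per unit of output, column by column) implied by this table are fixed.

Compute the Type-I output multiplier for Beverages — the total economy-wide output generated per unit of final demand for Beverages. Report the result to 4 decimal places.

m_2 = 4.3831

Technical coefficients a_ij = z_ij / X_j:
  a_11 = 127.5/850 = 0.15, a_21 = 127.5/850 = 0.15, a_31 = 212.5/850 = 0.25, a_41 = 170/850 = 0.20
  a_12 = 175/500 = 0.35, a_22 = 50/500 = 0.10, a_32 = 125/500 = 0.25, a_42 = 50/500 = 0.10
  a_13 = 52.5/350 = 0.15, a_23 = 87.5/350 = 0.25, a_33 = 0/350 = 0.00, a_43 = 87.5/350 = 0.25
  a_14 = 306.25/875 = 0.35, a_24 = 175/875 = 0.20, a_34 = 0/875 = 0.00, a_44 = 262.5/875 = 0.30
I − A =
  [   0.85    -0.35    -0.15    -0.35]
  [  -0.15     0.90    -0.25    -0.20]
  [  -0.25    -0.25     1.00     0.00]
  [  -0.20    -0.10    -0.25     0.70]
Compute the cofactors C_ij = (−1)^(i+j)·(3×3 minor ij) of I−A; the adjugate is their transpose:
adj(I−A) = Cᵀ =
  [ 0.553750   0.328125   0.257750   0.370625]
  [ 0.201250   0.476875   0.208625   0.236875]
  [ 0.188750   0.201250   0.399500   0.151875]
  [ 0.254375   0.233750   0.246125   0.598125]
det(I−A) = Σ_j (I−A)_1j·C_1j = (0.85)(0.553750) + (-0.35)(0.201250) + (-0.15)(0.188750) + (-0.35)(0.254375) = 0.28290625
(I − A)⁻¹ = adj(I−A) / det(I−A) ≈
  [   1.95736     1.15984     0.91108     1.31006]
  [   0.71137     1.68563     0.73744     0.83729]
  [   0.66718     0.71137     1.41213     0.53684]
  [   0.89915     0.82625     0.86999     2.11422]
The output multiplier for sector j is the column-j sum of the Leontief inverse (I − A)⁻¹ = adj(I−A) / det(I−A).
Column 2 of adj(I−A): (0.328125, 0.476875, 0.201250, 0.233750); det(I−A) = 0.28290625.
m_2 = (0.328125 + 0.476875 + 0.201250 + 0.233750) / 0.28290625 = 1.24 / 0.28290625 ≈ 4.3831.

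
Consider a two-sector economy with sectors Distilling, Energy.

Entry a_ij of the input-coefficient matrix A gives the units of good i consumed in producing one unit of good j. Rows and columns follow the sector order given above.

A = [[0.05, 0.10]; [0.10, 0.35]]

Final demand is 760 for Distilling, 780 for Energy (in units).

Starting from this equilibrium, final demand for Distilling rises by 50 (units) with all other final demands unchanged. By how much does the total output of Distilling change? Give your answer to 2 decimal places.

Δx_D = 53.50

I − A =
  [   0.95    -0.10]
  [  -0.10     0.65]
det(I−A) = (0.95)(0.65) − (-0.10)(-0.10) = 0.6075
adj(I−A) = [[0.65, 0.10], [0.10, 0.95]]
(I − A)⁻¹ = adj(I−A) / det(I−A) ≈
  [   1.0700     0.1646]
  [   0.1646     1.5638]
Δx = (I − A)⁻¹ Δd with Δd having +50 in the Distilling component and 0 elsewhere.
So Δx_D = L_DD · (+50), where L_DD = adj(I−A)_DD / det(I−A) = 0.65 / 0.6075.
Δx_D = 0.65 × (+50) / 0.6075 = 32.50 / 0.6075 ≈ 53.50.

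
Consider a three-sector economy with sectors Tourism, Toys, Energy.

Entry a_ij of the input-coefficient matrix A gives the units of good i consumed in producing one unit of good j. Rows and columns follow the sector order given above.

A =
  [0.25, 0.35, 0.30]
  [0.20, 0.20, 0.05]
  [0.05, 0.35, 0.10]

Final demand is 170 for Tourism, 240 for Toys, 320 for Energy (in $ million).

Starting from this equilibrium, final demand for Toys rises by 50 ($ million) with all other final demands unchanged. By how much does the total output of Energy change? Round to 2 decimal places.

I − A =
  [   0.75    -0.35    -0.30]
  [  -0.20     0.80    -0.05]
  [  -0.05    -0.35     0.90]
Cofactors of I−A, C_ij = (−1)^(i+j)·(minor ij) (rows/columns in the sector order above):
  C_11 = (0.80)(0.90) − (-0.05)(-0.35) = 0.7025
  C_12 = −[(-0.20)(0.90) − (-0.05)(-0.05)] = 0.1825
  C_13 = (-0.20)(-0.35) − (0.80)(-0.05) = 0.1100
  C_21 = −[(-0.35)(0.90) − (-0.30)(-0.35)] = 0.4200
  C_22 = (0.75)(0.90) − (-0.30)(-0.05) = 0.6600
  C_23 = −[(0.75)(-0.35) − (-0.35)(-0.05)] = 0.2800
  C_31 = (-0.35)(-0.05) − (-0.30)(0.80) = 0.2575
  C_32 = −[(0.75)(-0.05) − (-0.30)(-0.20)] = 0.0975
  C_33 = (0.75)(0.80) − (-0.35)(-0.20) = 0.5300
det(I−A) = Σ_j (I−A)_1j·C_1j = (0.75)(0.7025) + (-0.35)(0.1825) + (-0.30)(0.1100) = 0.4300
adj(I−A) = Cᵀ =
  [ 0.7025   0.4200   0.2575]
  [ 0.1825   0.6600   0.0975]
  [ 0.1100   0.2800   0.5300]
(I − A)⁻¹ = adj(I−A) / det(I−A) ≈
  [   1.6337     0.9767     0.5988]
  [   0.4244     1.5349     0.2267]
  [   0.2558     0.6512     1.2326]
Δx = (I − A)⁻¹ Δd with Δd having +50 in the Toys component and 0 elsewhere.
So Δx_3 = L_32 · (+50), where L_32 = adj(I−A)_32 / det(I−A) = 0.2800 / 0.4300.
Δx_3 = 0.2800 × (+50) / 0.4300 = 14.00 / 0.4300 ≈ 32.56.

Δx_3 = 32.56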